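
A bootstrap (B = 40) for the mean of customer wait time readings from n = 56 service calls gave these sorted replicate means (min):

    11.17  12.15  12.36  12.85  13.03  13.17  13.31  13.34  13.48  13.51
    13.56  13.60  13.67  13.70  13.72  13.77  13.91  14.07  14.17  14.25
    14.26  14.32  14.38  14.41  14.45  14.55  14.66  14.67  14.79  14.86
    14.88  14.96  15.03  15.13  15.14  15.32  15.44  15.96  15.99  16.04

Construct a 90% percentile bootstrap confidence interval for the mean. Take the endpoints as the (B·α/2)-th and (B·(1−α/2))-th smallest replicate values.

(12.15, 15.96)

α = 0.10; lower rank = 40 × 0.050 = 2; upper rank = 40 × 0.950 = 38.
The 2nd smallest replicate is 12.15; the 38th is 15.96.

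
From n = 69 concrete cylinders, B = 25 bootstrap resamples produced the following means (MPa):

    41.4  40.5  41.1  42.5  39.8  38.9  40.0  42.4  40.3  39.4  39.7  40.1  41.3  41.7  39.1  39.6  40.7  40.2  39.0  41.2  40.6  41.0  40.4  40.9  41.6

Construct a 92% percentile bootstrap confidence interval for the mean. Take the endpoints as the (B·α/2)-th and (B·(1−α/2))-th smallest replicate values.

Sorted replicates: 38.9, 39.0, 39.1, 39.4, 39.6, 39.7, 39.8, 40.0, 40.1, 40.2, 40.3, 40.4, 40.5, 40.6, 40.7, 40.9, 41.0, 41.1, 41.2, 41.3, 41.4, 41.6, 41.7, 42.4, 42.5
α = 0.08; lower rank = 25 × 0.040 = 1; upper rank = 25 × 0.960 = 24.
The 1st smallest replicate is 38.9; the 24th is 42.4.

(38.9, 42.4)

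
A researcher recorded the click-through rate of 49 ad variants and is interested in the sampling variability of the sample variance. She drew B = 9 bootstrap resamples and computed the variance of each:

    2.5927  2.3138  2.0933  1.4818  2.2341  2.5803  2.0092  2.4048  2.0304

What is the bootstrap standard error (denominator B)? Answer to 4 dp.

SE* = 0.3244

Bootstrap SE is the standard deviation of the 9 replicate variances.
Mean of replicates: (2.5927 + 2.3138 + 2.0933 + 1.4818 + 2.2341 + 2.5803 + 2.0092 + 2.4048 + 2.0304) / 9 = 19.74040 / 9 = 2.19338
Sum of squared deviations: (+0.39932)² + (+0.12042)² + (−0.10008)² + (−0.71158)² + (+0.04072)² + (+0.38692)² + (−0.18418)² + (+0.21142)² + (−0.16298)² = 0.94687
Variance = 0.94687 / 9 = 0.10521
SE* = √0.10521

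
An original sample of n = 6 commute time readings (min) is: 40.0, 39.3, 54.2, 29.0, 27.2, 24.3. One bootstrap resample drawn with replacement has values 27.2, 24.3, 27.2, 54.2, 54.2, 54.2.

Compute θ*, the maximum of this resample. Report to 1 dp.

θ* = 54.2

Maximum = 54.2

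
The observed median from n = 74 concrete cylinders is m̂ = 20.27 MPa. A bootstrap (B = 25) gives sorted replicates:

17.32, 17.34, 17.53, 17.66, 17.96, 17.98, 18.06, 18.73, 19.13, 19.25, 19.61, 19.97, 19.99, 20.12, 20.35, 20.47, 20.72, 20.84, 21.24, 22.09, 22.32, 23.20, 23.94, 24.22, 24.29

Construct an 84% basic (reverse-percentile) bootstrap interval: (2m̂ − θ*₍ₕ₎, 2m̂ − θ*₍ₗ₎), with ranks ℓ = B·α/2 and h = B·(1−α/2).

Percentile endpoints at ranks 2 and 23: θ*₍2₎ = 17.34, θ*₍23₎ = 23.94.
Basic interval reflects these around m̂:
  lower = 2 × 20.27 − 23.94 = 16.60
  upper = 2 × 20.27 − 17.34 = 23.20

(16.60, 23.20)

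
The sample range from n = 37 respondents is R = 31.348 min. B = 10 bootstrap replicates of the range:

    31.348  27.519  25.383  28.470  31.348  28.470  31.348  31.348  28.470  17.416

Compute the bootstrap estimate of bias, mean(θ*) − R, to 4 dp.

mean(θ*) = (31.348 + 27.519 + 25.383 + 28.470 + 31.348 + 28.470 + 31.348 + 31.348 + 28.470 + 17.416) / 10 = 28.11200
bias = 28.11200 − 31.348

bias = −3.2360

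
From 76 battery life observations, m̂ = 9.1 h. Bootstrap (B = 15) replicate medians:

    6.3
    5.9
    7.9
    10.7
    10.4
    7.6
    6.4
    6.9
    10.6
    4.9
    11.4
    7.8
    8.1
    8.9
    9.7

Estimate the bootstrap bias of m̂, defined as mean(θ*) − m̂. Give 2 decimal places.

bias = −0.87

mean(θ*) = (6.3 + 5.9 + 7.9 + 10.7 + 10.4 + 7.6 + 6.4 + 6.9 + 10.6 + 4.9 + 11.4 + 7.8 + 8.1 + 8.9 + 9.7) / 15 = 8.233
bias = 8.233 − 9.1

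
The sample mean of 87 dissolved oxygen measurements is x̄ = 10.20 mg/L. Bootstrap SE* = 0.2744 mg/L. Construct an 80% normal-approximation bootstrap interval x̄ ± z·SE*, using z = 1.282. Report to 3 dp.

(9.848, 10.552)

Margin = 1.282 × 0.2744 = 0.3518
Interval: 10.20 ± 0.3518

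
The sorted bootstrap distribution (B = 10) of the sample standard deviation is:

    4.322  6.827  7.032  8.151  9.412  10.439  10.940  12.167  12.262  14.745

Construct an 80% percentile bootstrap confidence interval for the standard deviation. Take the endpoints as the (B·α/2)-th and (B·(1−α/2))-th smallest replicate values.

(4.322, 12.262)

α = 0.20; lower rank = 10 × 0.100 = 1; upper rank = 10 × 0.900 = 9.
The 1st smallest replicate is 4.322; the 9th is 12.262.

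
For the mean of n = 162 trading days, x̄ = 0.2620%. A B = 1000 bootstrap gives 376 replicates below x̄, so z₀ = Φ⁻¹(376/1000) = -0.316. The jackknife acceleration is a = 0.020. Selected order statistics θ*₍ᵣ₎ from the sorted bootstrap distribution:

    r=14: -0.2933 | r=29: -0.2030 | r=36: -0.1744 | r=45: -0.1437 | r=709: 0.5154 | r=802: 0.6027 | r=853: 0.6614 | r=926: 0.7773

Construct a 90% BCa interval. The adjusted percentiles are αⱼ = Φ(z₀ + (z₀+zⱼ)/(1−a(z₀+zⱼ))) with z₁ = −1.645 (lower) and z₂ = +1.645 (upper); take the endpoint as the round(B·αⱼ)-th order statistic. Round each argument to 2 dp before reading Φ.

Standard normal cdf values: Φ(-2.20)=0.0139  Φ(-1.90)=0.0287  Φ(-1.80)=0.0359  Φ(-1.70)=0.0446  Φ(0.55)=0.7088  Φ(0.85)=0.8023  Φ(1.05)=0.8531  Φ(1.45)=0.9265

Lower: z₀ + z₁ = -0.316 + (-1.645) = -1.961; 1 − a(z₀+z₁) = 1 − (0.020)(-1.961) = 1.0392; argument = -0.316 + (-1.961)/1.0392 = -2.2030 → -2.20.
α₁ = Φ(-2.20) = 0.0139; rank = round(1000 × 0.0139) = 14; θ*₍14₎ = -0.2933.
Upper: z₀ + z₂ = 1.329; 1 − a(z₀+z₂) = 0.9734; argument = 1.0493 → 1.05; α₂ = 0.8531; rank = 853; θ*₍853₎ = 0.6614.

(-0.2933, 0.6614)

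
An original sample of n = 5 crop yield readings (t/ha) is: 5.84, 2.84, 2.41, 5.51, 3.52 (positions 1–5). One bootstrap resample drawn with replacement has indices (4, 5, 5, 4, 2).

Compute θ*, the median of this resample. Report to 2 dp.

θ* = 3.52

Resample values: 5.51, 3.52, 3.52, 5.51, 2.84.
Sorted: 2.84, 3.52, 3.52, 5.51, 5.51
Median = middle value = 3.52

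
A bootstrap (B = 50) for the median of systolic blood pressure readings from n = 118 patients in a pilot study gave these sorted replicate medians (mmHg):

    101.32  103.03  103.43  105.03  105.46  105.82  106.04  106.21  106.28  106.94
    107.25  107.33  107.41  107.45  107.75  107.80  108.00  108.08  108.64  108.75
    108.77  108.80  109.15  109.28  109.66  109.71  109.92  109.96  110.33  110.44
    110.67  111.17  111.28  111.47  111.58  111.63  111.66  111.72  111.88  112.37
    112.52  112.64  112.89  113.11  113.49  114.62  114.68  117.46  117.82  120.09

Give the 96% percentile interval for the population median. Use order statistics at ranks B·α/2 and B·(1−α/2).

(101.32, 117.82)

α = 0.04; lower rank = 50 × 0.020 = 1; upper rank = 50 × 0.980 = 49.
The 1st smallest replicate is 101.32; the 49th is 117.82.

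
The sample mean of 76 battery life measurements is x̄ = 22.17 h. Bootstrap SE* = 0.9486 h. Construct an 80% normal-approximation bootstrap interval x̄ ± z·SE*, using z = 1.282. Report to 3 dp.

(20.954, 23.386)

Margin = 1.282 × 0.9486 = 1.2161
Interval: 22.17 ± 1.2161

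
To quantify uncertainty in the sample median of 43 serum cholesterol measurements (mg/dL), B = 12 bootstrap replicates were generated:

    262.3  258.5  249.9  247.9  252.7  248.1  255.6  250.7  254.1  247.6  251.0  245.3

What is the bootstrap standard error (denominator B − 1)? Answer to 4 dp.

SE* = 4.9503

Bootstrap SE is the standard deviation of the 12 replicate medians.
Mean of replicates: (262.3 + 258.5 + 249.9 + 247.9 + 252.7 + 248.1 + 255.6 + 250.7 + 254.1 + 247.6 + 251.0 + 245.3) / 12 = 3023.70000 / 12 = 251.97500
Sum of squared deviations: (+10.32500)² + (+6.52500)² + (−2.07500)² + (−4.07500)² + (+0.72500)² + (−3.87500)² + (+3.62500)² + (−1.27500)² + (+2.12500)² + (−4.37500)² + (−0.97500)² + (−6.67500)² = 269.56250
Variance = 269.56250 / 11 = 24.50568
SE* = √24.50568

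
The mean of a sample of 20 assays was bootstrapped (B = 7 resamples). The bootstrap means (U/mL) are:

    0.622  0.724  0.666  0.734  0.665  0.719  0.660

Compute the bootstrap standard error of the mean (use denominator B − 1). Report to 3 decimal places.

Bootstrap SE is the standard deviation of the 7 replicate means.
Mean of replicates: (0.622 + 0.724 + 0.666 + 0.734 + 0.665 + 0.719 + 0.660) / 7 = 4.79000 / 7 = 0.68429
Sum of squared deviations: (−0.06229)² + (+0.03971)² + (−0.01829)² + (+0.04971)² + (−0.01929)² + (+0.03471)² + (−0.02429)² = 0.01043
Variance = 0.01043 / 6 = 0.00174
SE* = √0.00174

SE* = 0.042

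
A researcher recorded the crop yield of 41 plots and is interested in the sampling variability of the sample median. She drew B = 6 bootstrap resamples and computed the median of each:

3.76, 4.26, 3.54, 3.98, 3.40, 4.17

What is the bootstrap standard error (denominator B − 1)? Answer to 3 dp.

SE* = 0.345

Bootstrap SE is the standard deviation of the 6 replicate medians.
Mean of replicates: (3.76 + 4.26 + 3.54 + 3.98 + 3.40 + 4.17) / 6 = 23.1100 / 6 = 3.8517
Sum of squared deviations: (−0.0917)² + (+0.4083)² + (−0.3117)² + (+0.1283)² + (−0.4517)² + (+0.3183)² = 0.5941
Variance = 0.5941 / 5 = 0.1188
SE* = √0.1188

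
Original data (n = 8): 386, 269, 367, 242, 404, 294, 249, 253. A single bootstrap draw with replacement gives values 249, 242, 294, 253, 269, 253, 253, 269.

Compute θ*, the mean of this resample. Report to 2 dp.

Mean = (249 + 242 + 294 + 253 + 269 + 253 + 253 + 269) / 8 = 2082.0 / 8 = 260.25

θ* = 260.25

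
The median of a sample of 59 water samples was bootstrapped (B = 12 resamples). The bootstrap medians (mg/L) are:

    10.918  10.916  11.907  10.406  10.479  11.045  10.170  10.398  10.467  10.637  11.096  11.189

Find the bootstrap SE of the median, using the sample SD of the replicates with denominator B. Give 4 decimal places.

Bootstrap SE is the standard deviation of the 12 replicate medians.
Mean of replicates: (10.918 + 10.916 + 11.907 + 10.406 + 10.479 + 11.045 + 10.170 + 10.398 + 10.467 + 10.637 + 11.096 + 11.189) / 12 = 129.62800 / 12 = 10.80233
Sum of squared deviations: (+0.11567)² + (+0.11367)² + (+1.10467)² + (−0.39633)² + (−0.32333)² + (+0.24267)² + (−0.63233)² + (−0.40433)² + (−0.33533)² + (−0.16533)² + (+0.29367)² + (+0.38667)² = 2.50596
Variance = 2.50596 / 12 = 0.20883
SE* = √0.20883

SE* = 0.4570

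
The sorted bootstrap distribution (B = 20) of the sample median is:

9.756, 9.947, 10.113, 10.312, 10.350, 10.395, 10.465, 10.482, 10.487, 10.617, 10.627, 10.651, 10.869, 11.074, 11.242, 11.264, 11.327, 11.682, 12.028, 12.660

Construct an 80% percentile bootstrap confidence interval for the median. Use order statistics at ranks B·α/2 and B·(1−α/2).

(9.947, 11.682)

α = 0.20; lower rank = 20 × 0.100 = 2; upper rank = 20 × 0.900 = 18.
The 2nd smallest replicate is 9.947; the 18th is 11.682.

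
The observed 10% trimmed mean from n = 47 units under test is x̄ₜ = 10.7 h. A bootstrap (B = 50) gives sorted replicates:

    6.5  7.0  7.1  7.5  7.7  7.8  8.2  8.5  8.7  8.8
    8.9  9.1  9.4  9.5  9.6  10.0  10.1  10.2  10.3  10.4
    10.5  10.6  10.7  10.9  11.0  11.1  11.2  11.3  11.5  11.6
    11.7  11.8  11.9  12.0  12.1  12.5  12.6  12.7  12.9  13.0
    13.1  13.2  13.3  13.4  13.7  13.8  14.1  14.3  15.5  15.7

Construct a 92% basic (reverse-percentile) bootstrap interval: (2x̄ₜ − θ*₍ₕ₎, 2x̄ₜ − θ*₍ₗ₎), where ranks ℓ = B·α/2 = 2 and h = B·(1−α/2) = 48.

(7.1, 14.4)

Percentile endpoints at ranks 2 and 48: θ*₍2₎ = 7.0, θ*₍48₎ = 14.3.
Basic interval reflects these around x̄ₜ:
  lower = 2 × 10.7 − 14.3 = 7.1
  upper = 2 × 10.7 − 7.0 = 14.4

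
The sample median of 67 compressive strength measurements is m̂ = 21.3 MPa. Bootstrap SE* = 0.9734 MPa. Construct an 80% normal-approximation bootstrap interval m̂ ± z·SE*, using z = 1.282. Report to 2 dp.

Margin = 1.282 × 0.9734 = 1.248
Interval: 21.3 ± 1.248

(20.05, 22.55)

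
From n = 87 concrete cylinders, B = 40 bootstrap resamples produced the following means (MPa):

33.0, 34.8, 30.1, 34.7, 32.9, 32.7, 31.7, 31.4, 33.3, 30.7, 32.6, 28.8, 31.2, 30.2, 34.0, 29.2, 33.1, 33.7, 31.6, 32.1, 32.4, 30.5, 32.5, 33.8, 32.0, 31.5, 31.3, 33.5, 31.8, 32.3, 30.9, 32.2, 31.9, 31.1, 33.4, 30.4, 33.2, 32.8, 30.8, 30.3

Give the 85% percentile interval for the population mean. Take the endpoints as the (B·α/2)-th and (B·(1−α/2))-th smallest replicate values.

(30.1, 33.8)

Sorted replicates: 28.8, 29.2, 30.1, 30.2, 30.3, 30.4, 30.5, 30.7, 30.8, 30.9, 31.1, 31.2, 31.3, 31.4, 31.5, 31.6, 31.7, 31.8, 31.9, 32.0, 32.1, 32.2, 32.3, 32.4, 32.5, 32.6, 32.7, 32.8, 32.9, 33.0, 33.1, 33.2, 33.3, 33.4, 33.5, 33.7, 33.8, 34.0, 34.7, 34.8
α = 0.15; lower rank = 40 × 0.075 = 3; upper rank = 40 × 0.925 = 37.
The 3rd smallest replicate is 30.1; the 37th is 33.8.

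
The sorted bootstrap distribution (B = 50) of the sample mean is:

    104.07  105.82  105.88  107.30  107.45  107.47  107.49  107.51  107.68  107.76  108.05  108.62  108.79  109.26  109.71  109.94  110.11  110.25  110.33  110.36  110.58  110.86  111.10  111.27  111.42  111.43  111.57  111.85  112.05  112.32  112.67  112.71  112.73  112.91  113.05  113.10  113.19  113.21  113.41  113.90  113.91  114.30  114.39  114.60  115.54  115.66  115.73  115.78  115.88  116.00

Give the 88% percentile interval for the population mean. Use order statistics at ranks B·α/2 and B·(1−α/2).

(105.88, 115.73)

α = 0.12; lower rank = 50 × 0.060 = 3; upper rank = 50 × 0.940 = 47.
The 3rd smallest replicate is 105.88; the 47th is 115.73.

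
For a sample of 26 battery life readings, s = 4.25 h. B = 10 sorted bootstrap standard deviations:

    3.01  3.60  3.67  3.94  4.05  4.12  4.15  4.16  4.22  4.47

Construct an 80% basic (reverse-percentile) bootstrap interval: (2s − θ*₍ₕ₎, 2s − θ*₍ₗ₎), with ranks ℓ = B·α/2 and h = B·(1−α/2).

Percentile endpoints at ranks 1 and 9: θ*₍1₎ = 3.01, θ*₍9₎ = 4.22.
Basic interval reflects these around s:
  lower = 2 × 4.25 − 4.22 = 4.28
  upper = 2 × 4.25 − 3.01 = 5.49

(4.28, 5.49)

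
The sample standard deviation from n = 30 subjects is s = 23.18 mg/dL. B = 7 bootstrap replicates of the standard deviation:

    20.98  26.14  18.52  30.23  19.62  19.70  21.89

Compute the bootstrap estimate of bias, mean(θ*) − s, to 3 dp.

mean(θ*) = (20.98 + 26.14 + 18.52 + 30.23 + 19.62 + 19.70 + 21.89) / 7 = 22.4400
bias = 22.4400 − 23.18

bias = −0.740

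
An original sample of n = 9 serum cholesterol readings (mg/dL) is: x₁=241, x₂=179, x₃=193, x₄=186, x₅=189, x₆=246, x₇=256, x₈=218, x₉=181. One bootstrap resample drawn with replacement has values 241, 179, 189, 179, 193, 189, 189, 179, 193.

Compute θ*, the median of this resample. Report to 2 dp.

θ* = 189.00

Sorted: 179, 179, 179, 189, 189, 189, 193, 193, 241
Median = middle value = 189.00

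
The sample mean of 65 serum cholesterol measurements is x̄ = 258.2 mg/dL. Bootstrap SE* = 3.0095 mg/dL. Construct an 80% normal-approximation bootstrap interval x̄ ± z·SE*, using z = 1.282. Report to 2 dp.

Margin = 1.282 × 3.0095 = 3.858
Interval: 258.2 ± 3.858

(254.34, 262.06)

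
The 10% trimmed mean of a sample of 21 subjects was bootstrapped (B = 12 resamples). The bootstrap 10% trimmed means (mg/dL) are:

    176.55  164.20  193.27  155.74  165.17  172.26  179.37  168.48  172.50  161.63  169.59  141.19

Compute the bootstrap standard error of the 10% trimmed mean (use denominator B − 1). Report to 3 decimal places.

SE* = 12.838

Bootstrap SE is the standard deviation of the 12 replicate 10% trimmed means.
Mean of replicates: (176.55 + 164.20 + 193.27 + 155.74 + 165.17 + 172.26 + 179.37 + 168.48 + 172.50 + 161.63 + 169.59 + 141.19) / 12 = 2019.9500 / 12 = 168.3292
Sum of squared deviations: (+8.2208)² + (−4.1292)² + (+24.9408)² + (−12.5892)² + (−3.1592)² + (+3.9308)² + (+11.0408)² + (+0.1508)² + (+4.1708)² + (−6.6992)² + (+1.2608)² + (−27.1392)² = 1812.9177
Variance = 1812.9177 / 11 = 164.8107
SE* = √164.8107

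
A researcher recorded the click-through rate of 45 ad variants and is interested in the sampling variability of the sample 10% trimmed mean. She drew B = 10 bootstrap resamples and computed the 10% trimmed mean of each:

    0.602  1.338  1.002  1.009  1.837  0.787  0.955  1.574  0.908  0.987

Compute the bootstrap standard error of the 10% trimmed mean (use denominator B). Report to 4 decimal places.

SE* = 0.3548

Bootstrap SE is the standard deviation of the 10 replicate 10% trimmed means.
Mean of replicates: (0.602 + 1.338 + 1.002 + 1.009 + 1.837 + 0.787 + 0.955 + 1.574 + 0.908 + 0.987) / 10 = 10.99900 / 10 = 1.09990
Sum of squared deviations: (−0.49790)² + (+0.23810)² + (−0.09790)² + (−0.09090)² + (+0.73710)² + (−0.31290)² + (−0.14490)² + (+0.47410)² + (−0.19190)² + (−0.11290)² = 1.25900
Variance = 1.25900 / 10 = 0.12590
SE* = √0.12590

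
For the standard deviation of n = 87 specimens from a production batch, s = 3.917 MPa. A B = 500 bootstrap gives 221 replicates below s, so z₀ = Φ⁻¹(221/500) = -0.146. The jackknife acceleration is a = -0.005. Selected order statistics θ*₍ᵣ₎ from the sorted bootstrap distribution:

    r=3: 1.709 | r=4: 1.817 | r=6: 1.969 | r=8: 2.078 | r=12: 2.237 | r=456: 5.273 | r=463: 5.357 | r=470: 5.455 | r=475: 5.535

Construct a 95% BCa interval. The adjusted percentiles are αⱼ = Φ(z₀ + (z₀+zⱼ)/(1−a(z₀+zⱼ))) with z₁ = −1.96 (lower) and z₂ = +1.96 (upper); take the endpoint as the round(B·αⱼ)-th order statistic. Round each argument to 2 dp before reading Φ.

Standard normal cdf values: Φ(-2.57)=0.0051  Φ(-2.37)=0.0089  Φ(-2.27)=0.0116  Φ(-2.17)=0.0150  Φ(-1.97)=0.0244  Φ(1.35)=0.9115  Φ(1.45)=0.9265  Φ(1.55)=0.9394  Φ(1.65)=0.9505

Lower: z₀ + z₁ = -0.146 + (-1.960) = -2.106; 1 − a(z₀+z₁) = 1 − (-0.005)(-2.106) = 0.9895; argument = -0.146 + (-2.106)/0.9895 = -2.2744 → -2.27.
α₁ = Φ(-2.27) = 0.0116; rank = round(500 × 0.0116) = 6; θ*₍6₎ = 1.969.
Upper: z₀ + z₂ = 1.814; 1 − a(z₀+z₂) = 1.0091; argument = 1.6517 → 1.65; α₂ = 0.9505; rank = 475; θ*₍475₎ = 5.535.

(1.969, 5.535)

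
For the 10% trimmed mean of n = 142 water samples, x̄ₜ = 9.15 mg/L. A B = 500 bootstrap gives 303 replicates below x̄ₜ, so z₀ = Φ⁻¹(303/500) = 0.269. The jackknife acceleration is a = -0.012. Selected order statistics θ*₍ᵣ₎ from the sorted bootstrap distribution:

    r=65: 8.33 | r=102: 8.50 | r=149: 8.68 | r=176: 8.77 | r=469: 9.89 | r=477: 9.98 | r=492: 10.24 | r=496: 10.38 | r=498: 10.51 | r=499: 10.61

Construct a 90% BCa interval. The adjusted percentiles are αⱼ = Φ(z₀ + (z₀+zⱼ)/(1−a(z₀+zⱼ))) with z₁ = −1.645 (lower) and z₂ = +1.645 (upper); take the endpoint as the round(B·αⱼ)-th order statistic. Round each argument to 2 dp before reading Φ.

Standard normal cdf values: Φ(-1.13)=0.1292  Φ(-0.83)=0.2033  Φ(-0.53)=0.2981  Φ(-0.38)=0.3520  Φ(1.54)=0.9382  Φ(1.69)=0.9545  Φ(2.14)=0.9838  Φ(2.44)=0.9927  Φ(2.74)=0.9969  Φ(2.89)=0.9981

Lower: z₀ + z₁ = 0.269 + (-1.645) = -1.376; 1 − a(z₀+z₁) = 1 − (-0.012)(-1.376) = 0.9835; argument = 0.269 + (-1.376)/0.9835 = -1.1301 → -1.13.
α₁ = Φ(-1.13) = 0.1292; rank = round(500 × 0.1292) = 65; θ*₍65₎ = 8.33.
Upper: z₀ + z₂ = 1.914; 1 − a(z₀+z₂) = 1.0230; argument = 2.1400 → 2.14; α₂ = 0.9838; rank = 492; θ*₍492₎ = 10.24.

(8.33, 10.24)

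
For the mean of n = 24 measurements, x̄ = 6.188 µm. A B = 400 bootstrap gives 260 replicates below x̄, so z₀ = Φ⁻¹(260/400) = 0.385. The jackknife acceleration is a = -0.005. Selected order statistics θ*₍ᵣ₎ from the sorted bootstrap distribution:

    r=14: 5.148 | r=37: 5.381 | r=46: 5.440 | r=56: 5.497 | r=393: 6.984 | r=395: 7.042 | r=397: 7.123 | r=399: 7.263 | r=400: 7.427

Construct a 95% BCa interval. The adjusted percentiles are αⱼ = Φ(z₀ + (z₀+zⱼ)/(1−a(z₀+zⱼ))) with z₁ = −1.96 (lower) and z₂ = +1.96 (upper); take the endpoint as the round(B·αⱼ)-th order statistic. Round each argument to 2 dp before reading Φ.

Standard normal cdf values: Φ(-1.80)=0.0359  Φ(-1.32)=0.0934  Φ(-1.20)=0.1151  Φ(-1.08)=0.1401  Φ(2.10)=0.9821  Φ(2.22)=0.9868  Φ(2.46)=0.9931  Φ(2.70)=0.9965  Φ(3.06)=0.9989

(5.440, 7.263)

Lower: z₀ + z₁ = 0.385 + (-1.960) = -1.575; 1 − a(z₀+z₁) = 1 − (-0.005)(-1.575) = 0.9921; argument = 0.385 + (-1.575)/0.9921 = -1.2025 → -1.20.
α₁ = Φ(-1.20) = 0.1151; rank = round(400 × 0.1151) = 46; θ*₍46₎ = 5.440.
Upper: z₀ + z₂ = 2.345; 1 − a(z₀+z₂) = 1.0117; argument = 2.7028 → 2.70; α₂ = 0.9965; rank = 399; θ*₍399₎ = 7.263.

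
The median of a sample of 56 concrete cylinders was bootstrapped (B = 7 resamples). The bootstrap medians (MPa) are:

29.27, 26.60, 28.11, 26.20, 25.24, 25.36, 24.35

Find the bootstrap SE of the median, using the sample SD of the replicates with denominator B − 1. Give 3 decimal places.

Bootstrap SE is the standard deviation of the 7 replicate medians.
Mean of replicates: (29.27 + 26.60 + 28.11 + 26.20 + 25.24 + 25.36 + 24.35) / 7 = 185.1300 / 7 = 26.4471
Sum of squared deviations: (+2.8229)² + (+0.1529)² + (+1.6629)² + (−0.2471)² + (−1.2071)² + (−1.0871)² + (−2.0971)² = 17.8551
Variance = 17.8551 / 6 = 2.9759
SE* = √2.9759

SE* = 1.725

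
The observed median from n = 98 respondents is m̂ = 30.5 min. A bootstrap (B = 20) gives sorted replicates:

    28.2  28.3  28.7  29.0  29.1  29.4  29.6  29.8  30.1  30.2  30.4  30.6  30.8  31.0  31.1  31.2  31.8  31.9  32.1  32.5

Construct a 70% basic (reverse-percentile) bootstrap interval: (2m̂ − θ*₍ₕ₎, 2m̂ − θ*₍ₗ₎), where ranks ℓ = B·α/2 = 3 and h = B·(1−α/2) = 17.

Percentile endpoints at ranks 3 and 17: θ*₍3₎ = 28.7, θ*₍17₎ = 31.8.
Basic interval reflects these around m̂:
  lower = 2 × 30.5 − 31.8 = 29.2
  upper = 2 × 30.5 − 28.7 = 32.3

(29.2, 32.3)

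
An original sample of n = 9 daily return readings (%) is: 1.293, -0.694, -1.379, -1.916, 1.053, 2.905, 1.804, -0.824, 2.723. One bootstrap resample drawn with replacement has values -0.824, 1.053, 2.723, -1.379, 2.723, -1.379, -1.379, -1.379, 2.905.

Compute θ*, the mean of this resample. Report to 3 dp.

Mean = ((-0.824) + 1.053 + 2.723 + (-1.379) + 2.723 + (-1.379) + (-1.379) + (-1.379) + 2.905) / 9 = 3.0640 / 9 = 0.340

θ* = 0.340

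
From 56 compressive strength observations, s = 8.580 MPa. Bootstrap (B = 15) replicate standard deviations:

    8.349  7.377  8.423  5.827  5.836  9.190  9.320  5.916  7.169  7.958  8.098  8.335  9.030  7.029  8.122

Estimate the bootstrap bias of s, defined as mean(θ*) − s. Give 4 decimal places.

bias = −0.8481

mean(θ*) = (8.349 + 7.377 + 8.423 + 5.827 + 5.836 + 9.190 + 9.320 + 5.916 + 7.169 + 7.958 + 8.098 + 8.335 + 9.030 + 7.029 + 8.122) / 15 = 7.73193
bias = 7.73193 − 8.580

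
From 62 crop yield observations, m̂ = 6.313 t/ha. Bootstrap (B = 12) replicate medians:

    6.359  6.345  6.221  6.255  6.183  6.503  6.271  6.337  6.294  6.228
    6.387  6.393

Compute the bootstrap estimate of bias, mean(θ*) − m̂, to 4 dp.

mean(θ*) = (6.359 + 6.345 + 6.221 + 6.255 + 6.183 + 6.503 + 6.271 + 6.337 + 6.294 + 6.228 + 6.387 + 6.393) / 12 = 6.31467
bias = 6.31467 − 6.313

bias = +0.0017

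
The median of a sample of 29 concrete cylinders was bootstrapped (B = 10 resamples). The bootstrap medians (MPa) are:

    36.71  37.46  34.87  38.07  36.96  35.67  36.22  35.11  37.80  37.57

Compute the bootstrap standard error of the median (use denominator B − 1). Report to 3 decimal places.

SE* = 1.137

Bootstrap SE is the standard deviation of the 10 replicate medians.
Mean of replicates: (36.71 + 37.46 + 34.87 + 38.07 + 36.96 + 35.67 + 36.22 + 35.11 + 37.80 + 37.57) / 10 = 366.4400 / 10 = 36.6440
Sum of squared deviations: (+0.0660)² + (+0.8160)² + (−1.7740)² + (+1.4260)² + (+0.3160)² + (−0.9740)² + (−0.4240)² + (−1.5340)² + (+1.1560)² + (+0.9260)² = 11.6260
Variance = 11.6260 / 9 = 1.2918
SE* = √1.2918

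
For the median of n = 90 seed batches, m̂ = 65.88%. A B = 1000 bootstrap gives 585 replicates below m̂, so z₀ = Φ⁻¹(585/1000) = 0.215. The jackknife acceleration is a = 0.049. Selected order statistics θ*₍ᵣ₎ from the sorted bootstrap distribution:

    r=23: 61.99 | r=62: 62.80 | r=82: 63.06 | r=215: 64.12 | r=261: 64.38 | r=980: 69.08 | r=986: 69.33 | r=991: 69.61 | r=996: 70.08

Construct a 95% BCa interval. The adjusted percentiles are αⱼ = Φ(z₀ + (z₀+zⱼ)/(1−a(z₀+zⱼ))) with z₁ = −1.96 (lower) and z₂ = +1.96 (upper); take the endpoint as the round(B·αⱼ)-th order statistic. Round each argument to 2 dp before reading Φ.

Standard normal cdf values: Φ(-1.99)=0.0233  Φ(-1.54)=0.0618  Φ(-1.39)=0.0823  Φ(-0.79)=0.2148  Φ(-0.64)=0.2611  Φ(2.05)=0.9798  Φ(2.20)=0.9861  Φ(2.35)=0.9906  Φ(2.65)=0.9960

Lower: z₀ + z₁ = 0.215 + (-1.960) = -1.745; 1 − a(z₀+z₁) = 1 − (0.049)(-1.745) = 1.0855; argument = 0.215 + (-1.745)/1.0855 = -1.3925 → -1.39.
α₁ = Φ(-1.39) = 0.0823; rank = round(1000 × 0.0823) = 82; θ*₍82₎ = 63.06.
Upper: z₀ + z₂ = 2.175; 1 − a(z₀+z₂) = 0.8934; argument = 2.6495 → 2.65; α₂ = 0.9960; rank = 996; θ*₍996₎ = 70.08.

(63.06, 70.08)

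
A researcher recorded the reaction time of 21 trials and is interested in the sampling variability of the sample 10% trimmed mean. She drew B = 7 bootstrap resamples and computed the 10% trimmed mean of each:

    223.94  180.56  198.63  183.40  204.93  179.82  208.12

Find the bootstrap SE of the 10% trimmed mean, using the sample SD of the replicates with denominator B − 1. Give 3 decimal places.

SE* = 16.660

Bootstrap SE is the standard deviation of the 7 replicate 10% trimmed means.
Mean of replicates: (223.94 + 180.56 + 198.63 + 183.40 + 204.93 + 179.82 + 208.12) / 7 = 1379.4000 / 7 = 197.0571
Sum of squared deviations: (+26.8829)² + (−16.4971)² + (+1.5729)² + (−13.6571)² + (+7.8729)² + (−17.2371)² + (+11.0629)² = 1665.3229
Variance = 1665.3229 / 6 = 277.5538
SE* = √277.5538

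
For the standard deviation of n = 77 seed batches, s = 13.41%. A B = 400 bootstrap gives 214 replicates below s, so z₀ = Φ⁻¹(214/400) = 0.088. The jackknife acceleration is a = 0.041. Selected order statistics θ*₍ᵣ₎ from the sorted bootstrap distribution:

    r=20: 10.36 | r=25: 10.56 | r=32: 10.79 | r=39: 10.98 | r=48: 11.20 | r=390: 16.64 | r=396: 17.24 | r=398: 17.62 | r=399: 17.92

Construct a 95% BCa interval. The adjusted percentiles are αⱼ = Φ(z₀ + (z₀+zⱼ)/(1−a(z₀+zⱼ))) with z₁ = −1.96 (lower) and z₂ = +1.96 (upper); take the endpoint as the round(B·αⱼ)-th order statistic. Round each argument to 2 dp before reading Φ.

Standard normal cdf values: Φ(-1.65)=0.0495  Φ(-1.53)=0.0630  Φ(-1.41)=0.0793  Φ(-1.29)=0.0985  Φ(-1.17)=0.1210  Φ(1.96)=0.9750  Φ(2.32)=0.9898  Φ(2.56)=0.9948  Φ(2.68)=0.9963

Lower: z₀ + z₁ = 0.088 + (-1.960) = -1.872; 1 − a(z₀+z₁) = 1 − (0.041)(-1.872) = 1.0768; argument = 0.088 + (-1.872)/1.0768 = -1.6506 → -1.65.
α₁ = Φ(-1.65) = 0.0495; rank = round(400 × 0.0495) = 20; θ*₍20₎ = 10.36.
Upper: z₀ + z₂ = 2.048; 1 − a(z₀+z₂) = 0.9160; argument = 2.3237 → 2.32; α₂ = 0.9898; rank = 396; θ*₍396₎ = 17.24.

(10.36, 17.24)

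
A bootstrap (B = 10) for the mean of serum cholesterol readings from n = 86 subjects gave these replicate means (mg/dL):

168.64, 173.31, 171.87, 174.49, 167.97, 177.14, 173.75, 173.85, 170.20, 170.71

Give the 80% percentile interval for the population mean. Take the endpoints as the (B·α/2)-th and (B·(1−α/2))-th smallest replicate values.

(167.97, 174.49)

Sorted replicates: 167.97, 168.64, 170.20, 170.71, 171.87, 173.31, 173.75, 173.85, 174.49, 177.14
α = 0.20; lower rank = 10 × 0.100 = 1; upper rank = 10 × 0.900 = 9.
The 1st smallest replicate is 167.97; the 9th is 174.49.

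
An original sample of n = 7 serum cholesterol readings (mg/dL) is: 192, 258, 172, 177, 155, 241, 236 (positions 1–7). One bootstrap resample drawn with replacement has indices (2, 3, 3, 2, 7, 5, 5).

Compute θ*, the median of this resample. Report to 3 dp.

Resample values: 258, 172, 172, 258, 236, 155, 155.
Sorted: 155, 155, 172, 172, 236, 258, 258
Median = middle value = 172.000

θ* = 172.000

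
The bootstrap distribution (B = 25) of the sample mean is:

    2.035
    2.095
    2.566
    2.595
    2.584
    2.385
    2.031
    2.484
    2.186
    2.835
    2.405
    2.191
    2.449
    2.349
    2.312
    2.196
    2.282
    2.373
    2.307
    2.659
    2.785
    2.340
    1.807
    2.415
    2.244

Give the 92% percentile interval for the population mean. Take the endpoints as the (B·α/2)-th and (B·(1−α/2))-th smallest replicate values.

Sorted replicates: 1.807, 2.031, 2.035, 2.095, 2.186, 2.191, 2.196, 2.244, 2.282, 2.307, 2.312, 2.340, 2.349, 2.373, 2.385, 2.405, 2.415, 2.449, 2.484, 2.566, 2.584, 2.595, 2.659, 2.785, 2.835
α = 0.08; lower rank = 25 × 0.040 = 1; upper rank = 25 × 0.960 = 24.
The 1st smallest replicate is 1.807; the 24th is 2.785.

(1.807, 2.785)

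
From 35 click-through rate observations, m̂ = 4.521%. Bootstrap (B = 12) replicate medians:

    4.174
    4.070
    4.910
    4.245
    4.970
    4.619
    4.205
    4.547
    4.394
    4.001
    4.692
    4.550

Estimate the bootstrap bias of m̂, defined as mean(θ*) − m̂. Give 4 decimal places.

mean(θ*) = (4.174 + 4.070 + 4.910 + 4.245 + 4.970 + 4.619 + 4.205 + 4.547 + 4.394 + 4.001 + 4.692 + 4.550) / 12 = 4.44808
bias = 4.44808 − 4.521

bias = −0.0729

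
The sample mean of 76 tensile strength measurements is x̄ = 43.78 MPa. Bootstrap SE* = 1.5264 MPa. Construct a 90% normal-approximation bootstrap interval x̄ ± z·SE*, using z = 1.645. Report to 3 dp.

(41.269, 46.291)

Margin = 1.645 × 1.5264 = 2.5109
Interval: 43.78 ± 2.5109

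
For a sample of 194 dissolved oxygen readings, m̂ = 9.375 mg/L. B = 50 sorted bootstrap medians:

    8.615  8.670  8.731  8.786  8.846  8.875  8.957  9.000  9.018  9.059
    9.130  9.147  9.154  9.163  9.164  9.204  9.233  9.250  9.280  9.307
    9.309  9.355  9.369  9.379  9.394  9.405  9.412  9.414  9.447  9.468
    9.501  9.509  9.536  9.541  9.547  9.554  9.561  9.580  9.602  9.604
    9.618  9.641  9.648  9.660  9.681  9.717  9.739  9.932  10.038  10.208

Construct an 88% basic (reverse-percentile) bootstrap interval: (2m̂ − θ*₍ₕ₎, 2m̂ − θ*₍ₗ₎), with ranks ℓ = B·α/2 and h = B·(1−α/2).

(9.011, 10.019)

Percentile endpoints at ranks 3 and 47: θ*₍3₎ = 8.731, θ*₍47₎ = 9.739.
Basic interval reflects these around m̂:
  lower = 2 × 9.375 − 9.739 = 9.011
  upper = 2 × 9.375 − 8.731 = 10.019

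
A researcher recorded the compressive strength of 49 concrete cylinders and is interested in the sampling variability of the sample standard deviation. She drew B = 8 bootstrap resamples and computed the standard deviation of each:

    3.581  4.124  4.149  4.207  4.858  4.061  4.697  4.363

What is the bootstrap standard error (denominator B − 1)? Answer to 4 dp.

Bootstrap SE is the standard deviation of the 8 replicate standard deviations.
Mean of replicates: (3.581 + 4.124 + 4.149 + 4.207 + 4.858 + 4.061 + 4.697 + 4.363) / 8 = 34.04000 / 8 = 4.25500
Sum of squared deviations: (−0.67400)² + (−0.13100)² + (−0.10600)² + (−0.04800)² + (+0.60300)² + (−0.19400)² + (+0.44200)² + (+0.10800)² = 1.09325
Variance = 1.09325 / 7 = 0.15618
SE* = √0.15618

SE* = 0.3952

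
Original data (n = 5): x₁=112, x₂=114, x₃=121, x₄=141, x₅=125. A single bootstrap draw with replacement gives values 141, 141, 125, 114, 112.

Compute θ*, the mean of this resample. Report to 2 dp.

Mean = (141 + 141 + 125 + 114 + 112) / 5 = 633.0 / 5 = 126.60

θ* = 126.60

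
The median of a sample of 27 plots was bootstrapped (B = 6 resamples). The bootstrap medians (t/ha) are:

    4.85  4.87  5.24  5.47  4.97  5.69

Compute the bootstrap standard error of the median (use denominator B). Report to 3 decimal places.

Bootstrap SE is the standard deviation of the 6 replicate medians.
Mean of replicates: (4.85 + 4.87 + 5.24 + 5.47 + 4.97 + 5.69) / 6 = 31.0900 / 6 = 5.1817
Sum of squared deviations: (−0.3317)² + (−0.3117)² + (+0.0583)² + (+0.2883)² + (−0.2117)² + (+0.5083)² = 0.5969
Variance = 0.5969 / 6 = 0.0995
SE* = √0.0995

SE* = 0.315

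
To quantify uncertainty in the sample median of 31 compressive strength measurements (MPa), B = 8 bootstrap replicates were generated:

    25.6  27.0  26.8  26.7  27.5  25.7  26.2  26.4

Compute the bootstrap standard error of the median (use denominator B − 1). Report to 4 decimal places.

SE* = 0.6468

Bootstrap SE is the standard deviation of the 8 replicate medians.
Mean of replicates: (25.6 + 27.0 + 26.8 + 26.7 + 27.5 + 25.7 + 26.2 + 26.4) / 8 = 211.90000 / 8 = 26.48750
Sum of squared deviations: (−0.88750)² + (+0.51250)² + (+0.31250)² + (+0.21250)² + (+1.01250)² + (−0.78750)² + (−0.28750)² + (−0.08750)² = 2.92875
Variance = 2.92875 / 7 = 0.41839
SE* = √0.41839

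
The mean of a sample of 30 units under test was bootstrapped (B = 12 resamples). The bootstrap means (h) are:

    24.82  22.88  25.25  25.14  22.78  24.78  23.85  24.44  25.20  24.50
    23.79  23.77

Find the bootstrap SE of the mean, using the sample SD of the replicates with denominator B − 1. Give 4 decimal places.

Bootstrap SE is the standard deviation of the 12 replicate means.
Mean of replicates: (24.82 + 22.88 + 25.25 + 25.14 + 22.78 + 24.78 + 23.85 + 24.44 + 25.20 + 24.50 + 23.79 + 23.77) / 12 = 291.20000 / 12 = 24.26667
Sum of squared deviations: (+0.55333)² + (−1.38667)² + (+0.98333)² + (+0.87333)² + (−1.48667)² + (+0.51333)² + (−0.41667)² + (+0.17333)² + (+0.93333)² + (+0.23333)² + (−0.47667)² + (−0.49667)² = 8.03547
Variance = 8.03547 / 11 = 0.73050
SE* = √0.73050

SE* = 0.8547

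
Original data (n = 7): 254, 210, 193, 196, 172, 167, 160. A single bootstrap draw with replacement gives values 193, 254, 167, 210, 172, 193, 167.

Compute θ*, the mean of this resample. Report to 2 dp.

Mean = (193 + 254 + 167 + 210 + 172 + 193 + 167) / 7 = 1356.0 / 7 = 193.71

θ* = 193.71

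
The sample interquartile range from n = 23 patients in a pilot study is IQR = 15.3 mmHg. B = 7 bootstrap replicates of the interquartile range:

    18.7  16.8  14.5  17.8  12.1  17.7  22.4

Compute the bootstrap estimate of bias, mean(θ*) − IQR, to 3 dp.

bias = +1.843

mean(θ*) = (18.7 + 16.8 + 14.5 + 17.8 + 12.1 + 17.7 + 22.4) / 7 = 17.1429
bias = 17.1429 − 15.3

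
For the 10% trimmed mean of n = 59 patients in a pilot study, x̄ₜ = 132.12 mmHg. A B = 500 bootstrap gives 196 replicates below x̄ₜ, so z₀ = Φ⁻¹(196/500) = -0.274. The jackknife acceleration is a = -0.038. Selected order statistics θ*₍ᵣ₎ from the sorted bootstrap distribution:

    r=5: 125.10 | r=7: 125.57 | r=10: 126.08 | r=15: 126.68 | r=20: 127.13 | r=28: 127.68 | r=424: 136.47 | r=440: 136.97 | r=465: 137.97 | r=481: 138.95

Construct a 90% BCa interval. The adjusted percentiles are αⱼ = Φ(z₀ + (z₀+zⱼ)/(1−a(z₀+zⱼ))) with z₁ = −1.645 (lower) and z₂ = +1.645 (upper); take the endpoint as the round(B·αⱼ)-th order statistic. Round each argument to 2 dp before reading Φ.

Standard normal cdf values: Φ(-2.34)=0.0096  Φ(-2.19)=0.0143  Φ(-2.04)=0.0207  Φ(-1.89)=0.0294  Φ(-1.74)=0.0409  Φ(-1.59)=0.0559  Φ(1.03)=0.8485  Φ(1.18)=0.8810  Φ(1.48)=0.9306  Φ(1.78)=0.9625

Lower: z₀ + z₁ = -0.274 + (-1.645) = -1.919; 1 − a(z₀+z₁) = 1 − (-0.038)(-1.919) = 0.9271; argument = -0.274 + (-1.919)/0.9271 = -2.3439 → -2.34.
α₁ = Φ(-2.34) = 0.0096; rank = round(500 × 0.0096) = 5; θ*₍5₎ = 125.10.
Upper: z₀ + z₂ = 1.371; 1 − a(z₀+z₂) = 1.0521; argument = 1.0291 → 1.03; α₂ = 0.8485; rank = 424; θ*₍424₎ = 136.47.

(125.10, 136.47)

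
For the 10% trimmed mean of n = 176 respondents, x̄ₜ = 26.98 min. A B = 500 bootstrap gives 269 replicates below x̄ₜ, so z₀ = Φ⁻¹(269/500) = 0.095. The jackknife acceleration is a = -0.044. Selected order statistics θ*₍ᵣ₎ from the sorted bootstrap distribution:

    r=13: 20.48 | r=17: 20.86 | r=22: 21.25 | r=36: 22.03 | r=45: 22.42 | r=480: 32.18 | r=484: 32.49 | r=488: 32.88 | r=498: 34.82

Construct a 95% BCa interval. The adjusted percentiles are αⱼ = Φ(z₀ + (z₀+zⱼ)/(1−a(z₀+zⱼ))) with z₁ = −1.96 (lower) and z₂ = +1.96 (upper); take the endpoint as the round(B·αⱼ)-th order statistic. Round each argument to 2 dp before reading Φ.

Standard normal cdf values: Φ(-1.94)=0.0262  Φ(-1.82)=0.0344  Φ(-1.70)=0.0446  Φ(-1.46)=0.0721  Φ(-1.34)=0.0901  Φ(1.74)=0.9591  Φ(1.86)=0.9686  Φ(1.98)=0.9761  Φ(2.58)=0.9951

Lower: z₀ + z₁ = 0.095 + (-1.960) = -1.865; 1 − a(z₀+z₁) = 1 − (-0.044)(-1.865) = 0.9179; argument = 0.095 + (-1.865)/0.9179 = -1.9367 → -1.94.
α₁ = Φ(-1.94) = 0.0262; rank = round(500 × 0.0262) = 13; θ*₍13₎ = 20.48.
Upper: z₀ + z₂ = 2.055; 1 − a(z₀+z₂) = 1.0904; argument = 1.9796 → 1.98; α₂ = 0.9761; rank = 488; θ*₍488₎ = 32.88.

(20.48, 32.88)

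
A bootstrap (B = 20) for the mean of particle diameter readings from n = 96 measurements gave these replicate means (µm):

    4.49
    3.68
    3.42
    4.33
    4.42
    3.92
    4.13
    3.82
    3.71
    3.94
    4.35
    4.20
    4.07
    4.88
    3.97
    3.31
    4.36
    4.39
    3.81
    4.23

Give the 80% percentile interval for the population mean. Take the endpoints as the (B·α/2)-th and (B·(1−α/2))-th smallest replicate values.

Sorted replicates: 3.31, 3.42, 3.68, 3.71, 3.81, 3.82, 3.92, 3.94, 3.97, 4.07, 4.13, 4.20, 4.23, 4.33, 4.35, 4.36, 4.39, 4.42, 4.49, 4.88
α = 0.20; lower rank = 20 × 0.100 = 2; upper rank = 20 × 0.900 = 18.
The 2nd smallest replicate is 3.42; the 18th is 4.42.

(3.42, 4.42)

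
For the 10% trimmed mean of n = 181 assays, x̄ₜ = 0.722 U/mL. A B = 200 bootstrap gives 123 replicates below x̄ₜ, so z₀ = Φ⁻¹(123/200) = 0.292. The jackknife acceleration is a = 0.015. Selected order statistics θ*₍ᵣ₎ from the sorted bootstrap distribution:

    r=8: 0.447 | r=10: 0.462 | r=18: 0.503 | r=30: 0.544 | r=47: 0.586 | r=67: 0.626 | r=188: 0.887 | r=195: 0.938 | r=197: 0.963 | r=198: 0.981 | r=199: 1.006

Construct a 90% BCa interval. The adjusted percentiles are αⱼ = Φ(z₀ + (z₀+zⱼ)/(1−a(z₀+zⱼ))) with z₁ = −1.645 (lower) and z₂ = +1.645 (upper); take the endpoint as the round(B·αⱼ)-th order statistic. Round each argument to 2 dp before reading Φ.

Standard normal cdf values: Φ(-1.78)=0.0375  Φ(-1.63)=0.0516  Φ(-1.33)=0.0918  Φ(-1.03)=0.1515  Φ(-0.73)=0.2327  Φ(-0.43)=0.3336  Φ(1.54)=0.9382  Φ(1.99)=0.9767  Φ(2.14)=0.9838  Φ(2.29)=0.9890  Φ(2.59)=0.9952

Lower: z₀ + z₁ = 0.292 + (-1.645) = -1.353; 1 − a(z₀+z₁) = 1 − (0.015)(-1.353) = 1.0203; argument = 0.292 + (-1.353)/1.0203 = -1.0341 → -1.03.
α₁ = Φ(-1.03) = 0.1515; rank = round(200 × 0.1515) = 30; θ*₍30₎ = 0.544.
Upper: z₀ + z₂ = 1.937; 1 − a(z₀+z₂) = 0.9709; argument = 2.2870 → 2.29; α₂ = 0.9890; rank = 198; θ*₍198₎ = 0.981.

(0.544, 0.981)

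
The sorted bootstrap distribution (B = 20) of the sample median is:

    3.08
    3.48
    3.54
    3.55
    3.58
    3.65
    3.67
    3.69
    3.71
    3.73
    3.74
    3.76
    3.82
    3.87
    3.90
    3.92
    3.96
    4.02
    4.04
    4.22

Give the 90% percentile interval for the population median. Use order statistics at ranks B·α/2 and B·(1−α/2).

(3.08, 4.04)

α = 0.10; lower rank = 20 × 0.050 = 1; upper rank = 20 × 0.950 = 19.
The 1st smallest replicate is 3.08; the 19th is 4.04.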